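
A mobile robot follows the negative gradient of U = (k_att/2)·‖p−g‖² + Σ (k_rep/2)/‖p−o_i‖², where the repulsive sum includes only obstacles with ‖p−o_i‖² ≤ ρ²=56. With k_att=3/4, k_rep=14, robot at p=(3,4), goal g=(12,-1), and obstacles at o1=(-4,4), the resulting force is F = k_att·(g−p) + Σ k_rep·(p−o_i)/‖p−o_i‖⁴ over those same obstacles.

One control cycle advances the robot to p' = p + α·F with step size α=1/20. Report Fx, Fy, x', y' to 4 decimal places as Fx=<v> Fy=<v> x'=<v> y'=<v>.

F_att = 3/4·(g−p) = 3/4·(9,-5) = (6.7500,-3.7500)
o1: d²=49 ≤ ρ²=56; F_rep = 14·(7,0)/49² = (0.0408,0.0000)
F = F_att + ΣF_rep = (6.7908,-3.7500)
p' = p + 1/20·F = (3.3395,3.8125)

Fx=6.7908 Fy=-3.7500 x'=3.3395 y'=3.8125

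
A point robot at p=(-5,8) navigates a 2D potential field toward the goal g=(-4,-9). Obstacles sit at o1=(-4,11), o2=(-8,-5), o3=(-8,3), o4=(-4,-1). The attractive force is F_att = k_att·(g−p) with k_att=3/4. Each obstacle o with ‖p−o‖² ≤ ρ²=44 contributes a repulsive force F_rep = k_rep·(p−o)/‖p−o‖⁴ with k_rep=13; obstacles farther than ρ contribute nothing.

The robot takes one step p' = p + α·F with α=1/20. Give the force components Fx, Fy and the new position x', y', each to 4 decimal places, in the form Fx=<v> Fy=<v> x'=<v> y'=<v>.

Fx=0.6537 Fy=-13.0838 x'=-4.9673 y'=7.3458

F_att = 3/4·(g−p) = 3/4·(1,-17) = (0.7500,-12.7500)
o1: d²=10 ≤ ρ²=44; F_rep = 13·(-1,-3)/10² = (-0.1300,-0.3900)
o2: d²=178 > ρ²=44 → inactive
o3: d²=34 ≤ ρ²=44; F_rep = 13·(3,5)/34² = (0.0337,0.0562)
o4: d²=82 > ρ²=44 → inactive
F = F_att + ΣF_rep = (0.6537,-13.0838)
p' = p + 1/20·F = (-4.9673,7.3458)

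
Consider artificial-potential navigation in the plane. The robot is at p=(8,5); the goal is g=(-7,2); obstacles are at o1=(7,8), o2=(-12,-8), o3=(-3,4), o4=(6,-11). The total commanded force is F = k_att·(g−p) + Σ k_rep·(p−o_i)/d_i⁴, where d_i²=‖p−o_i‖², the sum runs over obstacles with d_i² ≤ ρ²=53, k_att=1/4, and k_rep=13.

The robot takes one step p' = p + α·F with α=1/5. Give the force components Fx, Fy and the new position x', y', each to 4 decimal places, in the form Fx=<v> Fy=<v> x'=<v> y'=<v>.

Fx=-3.6200 Fy=-1.1400 x'=7.2760 y'=4.7720

F_att = 1/4·(g−p) = 1/4·(-15,-3) = (-3.7500,-0.7500)
o1: d²=10 ≤ ρ²=53; F_rep = 13·(1,-3)/10² = (0.1300,-0.3900)
o2: d²=569 > ρ²=53 → inactive
o3: d²=122 > ρ²=53 → inactive
o4: d²=260 > ρ²=53 → inactive
F = F_att + ΣF_rep = (-3.6200,-1.1400)
p' = p + 1/5·F = (7.2760,4.7720)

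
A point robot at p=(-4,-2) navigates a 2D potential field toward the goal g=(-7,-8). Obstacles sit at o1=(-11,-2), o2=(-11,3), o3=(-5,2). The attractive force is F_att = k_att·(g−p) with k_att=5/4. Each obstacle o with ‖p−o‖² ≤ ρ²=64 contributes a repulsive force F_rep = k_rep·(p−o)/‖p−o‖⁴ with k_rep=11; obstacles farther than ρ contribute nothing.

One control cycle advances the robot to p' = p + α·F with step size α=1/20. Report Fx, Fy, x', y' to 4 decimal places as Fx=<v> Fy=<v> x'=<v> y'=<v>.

F_att = 5/4·(g−p) = 5/4·(-3,-6) = (-3.7500,-7.5000)
o1: d²=49 ≤ ρ²=64; F_rep = 11·(7,0)/49² = (0.0321,0.0000)
o2: d²=74 > ρ²=64 → inactive
o3: d²=17 ≤ ρ²=64; F_rep = 11·(1,-4)/17² = (0.0381,-0.1522)
F = F_att + ΣF_rep = (-3.6799,-7.6522)
p' = p + 1/20·F = (-4.1840,-2.3826)

Fx=-3.6799 Fy=-7.6522 x'=-4.1840 y'=-2.3826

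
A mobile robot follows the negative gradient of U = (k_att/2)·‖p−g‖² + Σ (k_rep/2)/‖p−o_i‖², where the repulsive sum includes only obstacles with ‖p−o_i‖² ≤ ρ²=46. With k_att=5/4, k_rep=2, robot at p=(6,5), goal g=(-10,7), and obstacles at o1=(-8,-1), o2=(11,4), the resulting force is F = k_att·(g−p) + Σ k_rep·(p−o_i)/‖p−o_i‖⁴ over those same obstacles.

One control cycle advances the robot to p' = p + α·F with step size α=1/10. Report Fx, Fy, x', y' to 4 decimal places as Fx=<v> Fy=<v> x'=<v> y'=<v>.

F_att = 5/4·(g−p) = 5/4·(-16,2) = (-20.0000,2.5000)
o1: d²=232 > ρ²=46 → inactive
o2: d²=26 ≤ ρ²=46; F_rep = 2·(-5,1)/26² = (-0.0148,0.0030)
F = F_att + ΣF_rep = (-20.0148,2.5030)
p' = p + 1/10·F = (3.9985,5.2503)

Fx=-20.0148 Fy=2.5030 x'=3.9985 y'=5.2503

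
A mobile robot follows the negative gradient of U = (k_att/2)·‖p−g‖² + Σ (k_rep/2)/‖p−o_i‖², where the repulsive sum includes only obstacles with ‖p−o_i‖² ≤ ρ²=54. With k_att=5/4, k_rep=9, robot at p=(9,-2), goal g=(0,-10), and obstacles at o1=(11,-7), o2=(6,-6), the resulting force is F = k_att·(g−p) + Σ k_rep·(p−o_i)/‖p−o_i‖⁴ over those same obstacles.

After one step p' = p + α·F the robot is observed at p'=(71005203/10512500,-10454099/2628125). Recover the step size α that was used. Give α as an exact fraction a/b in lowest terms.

α = 1/5

F_att = 5/4·(g−p) = 5/4·(-9,-8) = (-11.2500,-10.0000)
o1: d²=29 ≤ ρ²=54; F_rep = 9·(-2,5)/29² = (-0.0214,0.0535)
o2: d²=25 ≤ ρ²=54; F_rep = 9·(3,4)/25² = (0.0432,0.0576)
F = F_att + ΣF_rep = (-11.2282,-9.8889)
Δp = p'−p = (-2.2456,-1.9778); α = Δx/Fx = (-23607297/10512500) / (-23607297/2102500) = 1/5
check: Δy/Fy = (-5197849/2628125) / (-5197849/525625) = 1/5 ✓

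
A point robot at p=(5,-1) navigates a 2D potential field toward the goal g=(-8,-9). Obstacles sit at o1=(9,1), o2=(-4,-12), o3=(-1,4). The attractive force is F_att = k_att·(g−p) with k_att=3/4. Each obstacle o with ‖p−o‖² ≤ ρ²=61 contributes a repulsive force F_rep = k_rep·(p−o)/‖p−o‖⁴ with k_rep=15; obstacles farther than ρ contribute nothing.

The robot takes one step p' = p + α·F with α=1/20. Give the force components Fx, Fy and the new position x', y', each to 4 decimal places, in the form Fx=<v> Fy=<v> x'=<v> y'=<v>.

Fx=-9.8758 Fy=-6.0952 x'=4.5062 y'=-1.3048

F_att = 3/4·(g−p) = 3/4·(-13,-8) = (-9.7500,-6.0000)
o1: d²=20 ≤ ρ²=61; F_rep = 15·(-4,-2)/20² = (-0.1500,-0.0750)
o2: d²=202 > ρ²=61 → inactive
o3: d²=61 ≤ ρ²=61; F_rep = 15·(6,-5)/61² = (0.0242,-0.0202)
F = F_att + ΣF_rep = (-9.8758,-6.0952)
p' = p + 1/20·F = (4.5062,-1.3048)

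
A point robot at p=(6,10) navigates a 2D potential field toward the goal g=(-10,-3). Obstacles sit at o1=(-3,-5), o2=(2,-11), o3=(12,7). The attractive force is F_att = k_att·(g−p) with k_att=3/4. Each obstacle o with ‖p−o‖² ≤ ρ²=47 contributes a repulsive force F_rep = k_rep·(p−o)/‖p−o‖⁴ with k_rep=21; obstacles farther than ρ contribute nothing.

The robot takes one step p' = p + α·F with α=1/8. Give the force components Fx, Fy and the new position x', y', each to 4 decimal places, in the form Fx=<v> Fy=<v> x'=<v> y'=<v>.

Fx=-12.0622 Fy=-9.7189 x'=4.4922 y'=8.7851

F_att = 3/4·(g−p) = 3/4·(-16,-13) = (-12.0000,-9.7500)
o1: d²=306 > ρ²=47 → inactive
o2: d²=457 > ρ²=47 → inactive
o3: d²=45 ≤ ρ²=47; F_rep = 21·(-6,3)/45² = (-0.0622,0.0311)
F = F_att + ΣF_rep = (-12.0622,-9.7189)
p' = p + 1/8·F = (4.4922,8.7851)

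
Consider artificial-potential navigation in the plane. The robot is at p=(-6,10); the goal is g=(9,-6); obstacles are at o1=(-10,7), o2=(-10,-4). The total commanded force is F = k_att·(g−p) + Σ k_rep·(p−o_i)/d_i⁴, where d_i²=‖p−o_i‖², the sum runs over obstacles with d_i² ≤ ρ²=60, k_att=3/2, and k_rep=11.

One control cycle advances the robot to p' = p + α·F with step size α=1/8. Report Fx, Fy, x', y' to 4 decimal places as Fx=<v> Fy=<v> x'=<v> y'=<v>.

Fx=22.5704 Fy=-23.9472 x'=-3.1787 y'=7.0066

F_att = 3/2·(g−p) = 3/2·(15,-16) = (22.5000,-24.0000)
o1: d²=25 ≤ ρ²=60; F_rep = 11·(4,3)/25² = (0.0704,0.0528)
o2: d²=212 > ρ²=60 → inactive
F = F_att + ΣF_rep = (22.5704,-23.9472)
p' = p + 1/8·F = (-3.1787,7.0066)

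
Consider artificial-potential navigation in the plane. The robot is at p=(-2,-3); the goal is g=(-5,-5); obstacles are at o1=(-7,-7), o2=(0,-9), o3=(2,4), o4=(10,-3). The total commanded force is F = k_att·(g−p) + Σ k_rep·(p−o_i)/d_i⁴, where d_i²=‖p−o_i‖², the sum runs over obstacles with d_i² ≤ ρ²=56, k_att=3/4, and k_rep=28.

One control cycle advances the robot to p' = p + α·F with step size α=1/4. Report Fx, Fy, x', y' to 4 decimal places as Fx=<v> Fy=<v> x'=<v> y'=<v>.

Fx=-2.2017 Fy=-1.3284 x'=-2.5504 y'=-3.3321

F_att = 3/4·(g−p) = 3/4·(-3,-2) = (-2.2500,-1.5000)
o1: d²=41 ≤ ρ²=56; F_rep = 28·(5,4)/41² = (0.0833,0.0666)
o2: d²=40 ≤ ρ²=56; F_rep = 28·(-2,6)/40² = (-0.0350,0.1050)
o3: d²=65 > ρ²=56 → inactive
o4: d²=144 > ρ²=56 → inactive
F = F_att + ΣF_rep = (-2.2017,-1.3284)
p' = p + 1/4·F = (-2.5504,-3.3321)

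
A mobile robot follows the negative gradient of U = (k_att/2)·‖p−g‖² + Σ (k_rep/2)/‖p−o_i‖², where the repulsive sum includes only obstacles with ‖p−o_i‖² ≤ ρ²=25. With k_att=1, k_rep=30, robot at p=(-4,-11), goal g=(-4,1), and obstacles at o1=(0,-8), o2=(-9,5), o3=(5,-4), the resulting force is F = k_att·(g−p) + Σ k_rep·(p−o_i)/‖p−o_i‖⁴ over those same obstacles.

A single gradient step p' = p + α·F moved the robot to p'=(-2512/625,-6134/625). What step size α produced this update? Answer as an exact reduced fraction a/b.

α = 1/10

F_att = 1·(g−p) = 1·(0,12) = (0.0000,12.0000)
o1: d²=25 ≤ ρ²=25; F_rep = 30·(-4,-3)/25² = (-0.1920,-0.1440)
o2: d²=281 > ρ²=25 → inactive
o3: d²=130 > ρ²=25 → inactive
F = F_att + ΣF_rep = (-0.1920,11.8560)
Δp = p'−p = (-0.0192,1.1856); α = Δx/Fx = (-12/625) / (-24/125) = 1/10
check: Δy/Fy = (741/625) / (1482/125) = 1/10 ✓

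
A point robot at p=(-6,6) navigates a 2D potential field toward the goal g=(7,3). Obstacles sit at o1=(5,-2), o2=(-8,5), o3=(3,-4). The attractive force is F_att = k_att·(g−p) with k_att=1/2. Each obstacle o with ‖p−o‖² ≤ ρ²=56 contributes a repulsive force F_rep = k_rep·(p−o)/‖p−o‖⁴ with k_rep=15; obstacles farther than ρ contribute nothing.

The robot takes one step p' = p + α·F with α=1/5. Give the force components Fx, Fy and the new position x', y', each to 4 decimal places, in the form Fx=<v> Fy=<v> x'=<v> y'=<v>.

Fx=7.7000 Fy=-0.9000 x'=-4.4600 y'=5.8200

F_att = 1/2·(g−p) = 1/2·(13,-3) = (6.5000,-1.5000)
o1: d²=185 > ρ²=56 → inactive
o2: d²=5 ≤ ρ²=56; F_rep = 15·(2,1)/5² = (1.2000,0.6000)
o3: d²=181 > ρ²=56 → inactive
F = F_att + ΣF_rep = (7.7000,-0.9000)
p' = p + 1/5·F = (-4.4600,5.8200)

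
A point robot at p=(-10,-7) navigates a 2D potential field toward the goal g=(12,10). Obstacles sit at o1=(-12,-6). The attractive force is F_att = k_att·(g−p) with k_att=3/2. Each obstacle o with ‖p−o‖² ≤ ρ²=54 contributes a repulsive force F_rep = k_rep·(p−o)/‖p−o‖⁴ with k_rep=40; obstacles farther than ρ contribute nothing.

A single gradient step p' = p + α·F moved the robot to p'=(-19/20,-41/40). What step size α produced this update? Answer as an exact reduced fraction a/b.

α = 1/4

F_att = 3/2·(g−p) = 3/2·(22,17) = (33.0000,25.5000)
o1: d²=5 ≤ ρ²=54; F_rep = 40·(2,-1)/5² = (3.2000,-1.6000)
F = F_att + ΣF_rep = (36.2000,23.9000)
Δp = p'−p = (9.0500,5.9750); α = Δx/Fx = (181/20) / (181/5) = 1/4
check: Δy/Fy = (239/40) / (239/10) = 1/4 ✓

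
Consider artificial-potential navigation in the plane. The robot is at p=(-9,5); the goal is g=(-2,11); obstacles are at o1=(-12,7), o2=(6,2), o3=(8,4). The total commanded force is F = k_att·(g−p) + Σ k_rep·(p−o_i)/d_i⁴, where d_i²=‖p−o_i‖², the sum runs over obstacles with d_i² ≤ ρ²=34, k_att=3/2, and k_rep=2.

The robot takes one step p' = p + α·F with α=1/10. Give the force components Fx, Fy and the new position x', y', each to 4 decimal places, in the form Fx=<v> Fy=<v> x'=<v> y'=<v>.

Fx=10.5355 Fy=8.9763 x'=-7.9464 y'=5.8976

F_att = 3/2·(g−p) = 3/2·(7,6) = (10.5000,9.0000)
o1: d²=13 ≤ ρ²=34; F_rep = 2·(3,-2)/13² = (0.0355,-0.0237)
o2: d²=234 > ρ²=34 → inactive
o3: d²=290 > ρ²=34 → inactive
F = F_att + ΣF_rep = (10.5355,8.9763)
p' = p + 1/10·F = (-7.9464,5.8976)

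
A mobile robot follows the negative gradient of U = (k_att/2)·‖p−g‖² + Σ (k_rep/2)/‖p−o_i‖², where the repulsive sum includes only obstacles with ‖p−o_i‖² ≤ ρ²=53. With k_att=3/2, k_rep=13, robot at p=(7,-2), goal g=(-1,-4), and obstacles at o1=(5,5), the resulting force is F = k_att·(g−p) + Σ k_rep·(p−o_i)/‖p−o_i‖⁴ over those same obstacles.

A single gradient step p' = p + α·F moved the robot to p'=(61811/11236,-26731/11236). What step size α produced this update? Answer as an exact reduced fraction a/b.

F_att = 3/2·(g−p) = 3/2·(-8,-2) = (-12.0000,-3.0000)
o1: d²=53 ≤ ρ²=53; F_rep = 13·(2,-7)/53² = (0.0093,-0.0324)
F = F_att + ΣF_rep = (-11.9907,-3.0324)
Δp = p'−p = (-1.4988,-0.3790); α = Δx/Fx = (-16841/11236) / (-33682/2809) = 1/8
check: Δy/Fy = (-4259/11236) / (-8518/2809) = 1/8 ✓

α = 1/8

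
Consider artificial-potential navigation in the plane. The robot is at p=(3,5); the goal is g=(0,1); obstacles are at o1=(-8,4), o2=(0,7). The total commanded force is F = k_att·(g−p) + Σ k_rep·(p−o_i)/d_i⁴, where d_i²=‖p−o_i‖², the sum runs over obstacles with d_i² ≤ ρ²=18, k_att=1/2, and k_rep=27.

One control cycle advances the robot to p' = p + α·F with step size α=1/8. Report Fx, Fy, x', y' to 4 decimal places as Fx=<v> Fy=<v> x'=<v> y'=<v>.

Fx=-1.0207 Fy=-2.3195 x'=2.8724 y'=4.7101

F_att = 1/2·(g−p) = 1/2·(-3,-4) = (-1.5000,-2.0000)
o1: d²=122 > ρ²=18 → inactive
o2: d²=13 ≤ ρ²=18; F_rep = 27·(3,-2)/13² = (0.4793,-0.3195)
F = F_att + ΣF_rep = (-1.0207,-2.3195)
p' = p + 1/8·F = (2.8724,4.7101)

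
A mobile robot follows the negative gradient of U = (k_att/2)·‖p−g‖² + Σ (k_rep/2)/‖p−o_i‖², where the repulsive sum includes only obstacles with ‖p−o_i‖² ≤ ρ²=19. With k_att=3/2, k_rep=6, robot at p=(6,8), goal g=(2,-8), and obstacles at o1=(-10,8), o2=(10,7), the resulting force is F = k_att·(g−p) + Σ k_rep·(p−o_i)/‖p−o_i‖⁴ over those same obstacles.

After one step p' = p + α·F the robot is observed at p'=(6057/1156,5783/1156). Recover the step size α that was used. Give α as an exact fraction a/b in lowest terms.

α = 1/8

F_att = 3/2·(g−p) = 3/2·(-4,-16) = (-6.0000,-24.0000)
o1: d²=256 > ρ²=19 → inactive
o2: d²=17 ≤ ρ²=19; F_rep = 6·(-4,1)/17² = (-0.0830,0.0208)
F = F_att + ΣF_rep = (-6.0830,-23.9792)
Δp = p'−p = (-0.7604,-2.9974); α = Δx/Fx = (-879/1156) / (-1758/289) = 1/8
check: Δy/Fy = (-3465/1156) / (-6930/289) = 1/8 ✓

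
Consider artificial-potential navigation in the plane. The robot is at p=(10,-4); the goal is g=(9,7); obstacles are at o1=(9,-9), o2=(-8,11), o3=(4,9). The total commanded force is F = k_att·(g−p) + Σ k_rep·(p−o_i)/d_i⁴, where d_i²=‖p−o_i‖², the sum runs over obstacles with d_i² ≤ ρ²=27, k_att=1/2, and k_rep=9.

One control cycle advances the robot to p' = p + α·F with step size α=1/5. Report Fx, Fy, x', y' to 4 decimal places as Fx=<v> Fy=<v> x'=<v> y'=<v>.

F_att = 1/2·(g−p) = 1/2·(-1,11) = (-0.5000,5.5000)
o1: d²=26 ≤ ρ²=27; F_rep = 9·(1,5)/26² = (0.0133,0.0666)
o2: d²=549 > ρ²=27 → inactive
o3: d²=205 > ρ²=27 → inactive
F = F_att + ΣF_rep = (-0.4867,5.5666)
p' = p + 1/5·F = (9.9027,-2.8867)

Fx=-0.4867 Fy=5.5666 x'=9.9027 y'=-2.8867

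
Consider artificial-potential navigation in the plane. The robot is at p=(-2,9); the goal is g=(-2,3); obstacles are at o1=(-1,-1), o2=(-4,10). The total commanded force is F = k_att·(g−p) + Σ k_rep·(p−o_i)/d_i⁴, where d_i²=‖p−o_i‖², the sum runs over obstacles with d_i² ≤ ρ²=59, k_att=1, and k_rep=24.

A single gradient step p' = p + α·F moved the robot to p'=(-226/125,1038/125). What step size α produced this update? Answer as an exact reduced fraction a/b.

α = 1/10

F_att = 1·(g−p) = 1·(0,-6) = (0.0000,-6.0000)
o1: d²=101 > ρ²=59 → inactive
o2: d²=5 ≤ ρ²=59; F_rep = 24·(2,-1)/5² = (1.9200,-0.9600)
F = F_att + ΣF_rep = (1.9200,-6.9600)
Δp = p'−p = (0.1920,-0.6960); α = Δx/Fx = (24/125) / (48/25) = 1/10
check: Δy/Fy = (-87/125) / (-174/25) = 1/10 ✓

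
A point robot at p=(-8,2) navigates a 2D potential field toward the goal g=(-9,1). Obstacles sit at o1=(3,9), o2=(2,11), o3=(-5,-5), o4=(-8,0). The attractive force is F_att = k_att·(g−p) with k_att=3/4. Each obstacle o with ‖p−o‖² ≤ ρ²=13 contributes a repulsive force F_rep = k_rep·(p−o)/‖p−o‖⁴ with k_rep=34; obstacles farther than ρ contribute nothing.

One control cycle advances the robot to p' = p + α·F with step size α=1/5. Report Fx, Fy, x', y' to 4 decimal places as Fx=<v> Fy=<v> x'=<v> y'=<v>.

F_att = 3/4·(g−p) = 3/4·(-1,-1) = (-0.7500,-0.7500)
o1: d²=170 > ρ²=13 → inactive
o2: d²=181 > ρ²=13 → inactive
o3: d²=58 > ρ²=13 → inactive
o4: d²=4 ≤ ρ²=13; F_rep = 34·(0,2)/4² = (0.0000,4.2500)
F = F_att + ΣF_rep = (-0.7500,3.5000)
p' = p + 1/5·F = (-8.1500,2.7000)

Fx=-0.7500 Fy=3.5000 x'=-8.1500 y'=2.7000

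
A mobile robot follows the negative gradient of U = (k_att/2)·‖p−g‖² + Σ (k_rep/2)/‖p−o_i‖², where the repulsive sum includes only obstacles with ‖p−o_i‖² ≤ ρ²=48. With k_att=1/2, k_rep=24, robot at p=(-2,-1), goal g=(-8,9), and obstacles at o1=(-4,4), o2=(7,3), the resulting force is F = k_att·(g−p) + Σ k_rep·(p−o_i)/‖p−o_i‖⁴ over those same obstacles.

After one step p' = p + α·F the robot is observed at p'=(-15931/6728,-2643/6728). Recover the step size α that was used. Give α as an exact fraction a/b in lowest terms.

F_att = 1/2·(g−p) = 1/2·(-6,10) = (-3.0000,5.0000)
o1: d²=29 ≤ ρ²=48; F_rep = 24·(2,-5)/29² = (0.0571,-0.1427)
o2: d²=97 > ρ²=48 → inactive
F = F_att + ΣF_rep = (-2.9429,4.8573)
Δp = p'−p = (-0.3679,0.6072); α = Δx/Fx = (-2475/6728) / (-2475/841) = 1/8
check: Δy/Fy = (4085/6728) / (4085/841) = 1/8 ✓

α = 1/8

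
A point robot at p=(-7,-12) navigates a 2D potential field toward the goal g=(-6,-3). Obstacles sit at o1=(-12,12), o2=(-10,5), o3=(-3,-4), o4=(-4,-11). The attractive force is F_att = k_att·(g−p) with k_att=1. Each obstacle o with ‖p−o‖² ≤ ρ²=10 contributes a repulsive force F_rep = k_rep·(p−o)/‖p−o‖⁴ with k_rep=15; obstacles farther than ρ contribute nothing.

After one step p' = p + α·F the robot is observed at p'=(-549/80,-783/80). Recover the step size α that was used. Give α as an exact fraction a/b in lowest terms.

α = 1/4

F_att = 1·(g−p) = 1·(1,9) = (1.0000,9.0000)
o1: d²=601 > ρ²=10 → inactive
o2: d²=298 > ρ²=10 → inactive
o3: d²=80 > ρ²=10 → inactive
o4: d²=10 ≤ ρ²=10; F_rep = 15·(-3,-1)/10² = (-0.4500,-0.1500)
F = F_att + ΣF_rep = (0.5500,8.8500)
Δp = p'−p = (0.1375,2.2125); α = Δx/Fx = (11/80) / (11/20) = 1/4
check: Δy/Fy = (177/80) / (177/20) = 1/4 ✓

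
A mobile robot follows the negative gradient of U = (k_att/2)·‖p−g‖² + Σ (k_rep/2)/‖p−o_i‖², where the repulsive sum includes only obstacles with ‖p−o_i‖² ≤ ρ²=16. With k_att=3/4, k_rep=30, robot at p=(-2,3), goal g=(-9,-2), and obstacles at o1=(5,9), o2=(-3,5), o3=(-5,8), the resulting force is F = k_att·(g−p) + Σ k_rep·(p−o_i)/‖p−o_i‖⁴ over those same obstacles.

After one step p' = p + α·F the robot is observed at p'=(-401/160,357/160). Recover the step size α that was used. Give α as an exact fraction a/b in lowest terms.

α = 1/8

F_att = 3/4·(g−p) = 3/4·(-7,-5) = (-5.2500,-3.7500)
o1: d²=85 > ρ²=16 → inactive
o2: d²=5 ≤ ρ²=16; F_rep = 30·(1,-2)/5² = (1.2000,-2.4000)
o3: d²=34 > ρ²=16 → inactive
F = F_att + ΣF_rep = (-4.0500,-6.1500)
Δp = p'−p = (-0.5062,-0.7688); α = Δx/Fx = (-81/160) / (-81/20) = 1/8
check: Δy/Fy = (-123/160) / (-123/20) = 1/8 ✓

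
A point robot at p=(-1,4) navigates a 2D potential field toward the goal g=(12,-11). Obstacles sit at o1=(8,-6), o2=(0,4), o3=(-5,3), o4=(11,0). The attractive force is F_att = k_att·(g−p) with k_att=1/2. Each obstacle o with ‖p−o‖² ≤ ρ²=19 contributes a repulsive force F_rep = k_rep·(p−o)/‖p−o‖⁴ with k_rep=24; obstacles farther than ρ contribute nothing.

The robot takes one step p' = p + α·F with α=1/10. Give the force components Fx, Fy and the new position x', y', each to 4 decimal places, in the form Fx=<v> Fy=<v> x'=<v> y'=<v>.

F_att = 1/2·(g−p) = 1/2·(13,-15) = (6.5000,-7.5000)
o1: d²=181 > ρ²=19 → inactive
o2: d²=1 ≤ ρ²=19; F_rep = 24·(-1,0)/1² = (-24.0000,0.0000)
o3: d²=17 ≤ ρ²=19; F_rep = 24·(4,1)/17² = (0.3322,0.0830)
o4: d²=160 > ρ²=19 → inactive
F = F_att + ΣF_rep = (-17.1678,-7.4170)
p' = p + 1/10·F = (-2.7168,3.2583)

Fx=-17.1678 Fy=-7.4170 x'=-2.7168 y'=3.2583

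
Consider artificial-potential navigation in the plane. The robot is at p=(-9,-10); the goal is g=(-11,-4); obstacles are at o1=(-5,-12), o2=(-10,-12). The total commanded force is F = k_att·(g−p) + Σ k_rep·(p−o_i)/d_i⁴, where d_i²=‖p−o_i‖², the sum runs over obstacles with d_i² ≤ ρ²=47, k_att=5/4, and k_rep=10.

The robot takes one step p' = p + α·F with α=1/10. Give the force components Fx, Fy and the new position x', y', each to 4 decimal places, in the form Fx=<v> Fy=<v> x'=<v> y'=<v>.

F_att = 5/4·(g−p) = 5/4·(-2,6) = (-2.5000,7.5000)
o1: d²=20 ≤ ρ²=47; F_rep = 10·(-4,2)/20² = (-0.1000,0.0500)
o2: d²=5 ≤ ρ²=47; F_rep = 10·(1,2)/5² = (0.4000,0.8000)
F = F_att + ΣF_rep = (-2.2000,8.3500)
p' = p + 1/10·F = (-9.2200,-9.1650)

Fx=-2.2000 Fy=8.3500 x'=-9.2200 y'=-9.1650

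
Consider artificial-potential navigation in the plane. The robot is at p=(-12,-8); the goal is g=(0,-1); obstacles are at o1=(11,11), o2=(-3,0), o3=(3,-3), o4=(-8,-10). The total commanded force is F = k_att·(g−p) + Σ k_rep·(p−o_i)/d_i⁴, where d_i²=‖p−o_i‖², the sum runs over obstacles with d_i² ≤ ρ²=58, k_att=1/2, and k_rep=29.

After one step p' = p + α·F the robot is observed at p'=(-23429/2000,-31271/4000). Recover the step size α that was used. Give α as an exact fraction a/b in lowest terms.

α = 1/20

F_att = 1/2·(g−p) = 1/2·(12,7) = (6.0000,3.5000)
o1: d²=890 > ρ²=58 → inactive
o2: d²=145 > ρ²=58 → inactive
o3: d²=250 > ρ²=58 → inactive
o4: d²=20 ≤ ρ²=58; F_rep = 29·(-4,2)/20² = (-0.2900,0.1450)
F = F_att + ΣF_rep = (5.7100,3.6450)
Δp = p'−p = (0.2855,0.1822); α = Δx/Fx = (571/2000) / (571/100) = 1/20
check: Δy/Fy = (729/4000) / (729/200) = 1/20 ✓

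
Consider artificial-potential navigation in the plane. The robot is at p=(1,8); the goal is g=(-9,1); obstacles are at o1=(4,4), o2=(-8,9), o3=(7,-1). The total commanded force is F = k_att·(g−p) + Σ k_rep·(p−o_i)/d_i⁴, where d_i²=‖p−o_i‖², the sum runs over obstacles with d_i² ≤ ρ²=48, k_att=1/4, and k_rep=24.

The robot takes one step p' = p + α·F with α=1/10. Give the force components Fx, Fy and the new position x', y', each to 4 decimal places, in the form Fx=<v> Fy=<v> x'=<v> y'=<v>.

Fx=-2.6152 Fy=-1.5964 x'=0.7385 y'=7.8404

F_att = 1/4·(g−p) = 1/4·(-10,-7) = (-2.5000,-1.7500)
o1: d²=25 ≤ ρ²=48; F_rep = 24·(-3,4)/25² = (-0.1152,0.1536)
o2: d²=82 > ρ²=48 → inactive
o3: d²=117 > ρ²=48 → inactive
F = F_att + ΣF_rep = (-2.6152,-1.5964)
p' = p + 1/10·F = (0.7385,7.8404)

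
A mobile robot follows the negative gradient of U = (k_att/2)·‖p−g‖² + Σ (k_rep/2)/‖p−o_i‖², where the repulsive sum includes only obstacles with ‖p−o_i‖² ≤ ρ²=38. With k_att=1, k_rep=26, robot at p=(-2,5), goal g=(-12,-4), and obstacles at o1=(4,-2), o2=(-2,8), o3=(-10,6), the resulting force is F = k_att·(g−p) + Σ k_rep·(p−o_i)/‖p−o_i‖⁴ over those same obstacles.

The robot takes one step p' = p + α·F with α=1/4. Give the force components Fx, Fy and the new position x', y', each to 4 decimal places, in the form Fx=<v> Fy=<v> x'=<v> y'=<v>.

Fx=-10.0000 Fy=-9.9630 x'=-4.5000 y'=2.5093

F_att = 1·(g−p) = 1·(-10,-9) = (-10.0000,-9.0000)
o1: d²=85 > ρ²=38 → inactive
o2: d²=9 ≤ ρ²=38; F_rep = 26·(0,-3)/9² = (0.0000,-0.9630)
o3: d²=65 > ρ²=38 → inactive
F = F_att + ΣF_rep = (-10.0000,-9.9630)
p' = p + 1/4·F = (-4.5000,2.5093)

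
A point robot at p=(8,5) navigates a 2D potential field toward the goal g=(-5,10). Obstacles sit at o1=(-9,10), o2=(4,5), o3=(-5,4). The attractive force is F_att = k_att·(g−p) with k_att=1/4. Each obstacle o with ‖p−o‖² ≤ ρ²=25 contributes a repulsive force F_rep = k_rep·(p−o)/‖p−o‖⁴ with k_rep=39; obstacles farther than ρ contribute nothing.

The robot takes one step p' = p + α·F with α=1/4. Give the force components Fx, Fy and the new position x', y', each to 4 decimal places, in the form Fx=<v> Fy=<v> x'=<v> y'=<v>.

Fx=-2.6406 Fy=1.2500 x'=7.3398 y'=5.3125

F_att = 1/4·(g−p) = 1/4·(-13,5) = (-3.2500,1.2500)
o1: d²=314 > ρ²=25 → inactive
o2: d²=16 ≤ ρ²=25; F_rep = 39·(4,0)/16² = (0.6094,0.0000)
o3: d²=170 > ρ²=25 → inactive
F = F_att + ΣF_rep = (-2.6406,1.2500)
p' = p + 1/4·F = (7.3398,5.3125)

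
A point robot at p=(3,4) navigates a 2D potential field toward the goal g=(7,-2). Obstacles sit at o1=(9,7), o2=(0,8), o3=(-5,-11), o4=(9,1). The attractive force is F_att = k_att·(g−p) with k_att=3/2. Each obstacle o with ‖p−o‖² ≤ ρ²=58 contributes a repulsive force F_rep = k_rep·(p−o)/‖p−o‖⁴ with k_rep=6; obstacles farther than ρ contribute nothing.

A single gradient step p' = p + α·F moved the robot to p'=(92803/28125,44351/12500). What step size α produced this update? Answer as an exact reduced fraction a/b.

α = 1/20

F_att = 3/2·(g−p) = 3/2·(4,-6) = (6.0000,-9.0000)
o1: d²=45 ≤ ρ²=58; F_rep = 6·(-6,-3)/45² = (-0.0178,-0.0089)
o2: d²=25 ≤ ρ²=58; F_rep = 6·(3,-4)/25² = (0.0288,-0.0384)
o3: d²=289 > ρ²=58 → inactive
o4: d²=45 ≤ ρ²=58; F_rep = 6·(-6,3)/45² = (-0.0178,0.0089)
F = F_att + ΣF_rep = (5.9932,-9.0384)
Δp = p'−p = (0.2997,-0.4519); α = Δx/Fx = (8428/28125) / (33712/5625) = 1/20
check: Δy/Fy = (-5649/12500) / (-5649/625) = 1/20 ✓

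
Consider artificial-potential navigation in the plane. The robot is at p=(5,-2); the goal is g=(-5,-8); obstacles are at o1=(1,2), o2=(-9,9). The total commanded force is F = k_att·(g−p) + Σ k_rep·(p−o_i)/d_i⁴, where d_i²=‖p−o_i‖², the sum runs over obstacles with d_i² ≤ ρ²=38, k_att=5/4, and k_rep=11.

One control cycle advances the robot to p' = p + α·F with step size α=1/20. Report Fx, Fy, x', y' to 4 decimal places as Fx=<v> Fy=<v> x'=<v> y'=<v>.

Fx=-12.4570 Fy=-7.5430 x'=4.3771 y'=-2.3771

F_att = 5/4·(g−p) = 5/4·(-10,-6) = (-12.5000,-7.5000)
o1: d²=32 ≤ ρ²=38; F_rep = 11·(4,-4)/32² = (0.0430,-0.0430)
o2: d²=317 > ρ²=38 → inactive
F = F_att + ΣF_rep = (-12.4570,-7.5430)
p' = p + 1/20·F = (4.3771,-2.3771)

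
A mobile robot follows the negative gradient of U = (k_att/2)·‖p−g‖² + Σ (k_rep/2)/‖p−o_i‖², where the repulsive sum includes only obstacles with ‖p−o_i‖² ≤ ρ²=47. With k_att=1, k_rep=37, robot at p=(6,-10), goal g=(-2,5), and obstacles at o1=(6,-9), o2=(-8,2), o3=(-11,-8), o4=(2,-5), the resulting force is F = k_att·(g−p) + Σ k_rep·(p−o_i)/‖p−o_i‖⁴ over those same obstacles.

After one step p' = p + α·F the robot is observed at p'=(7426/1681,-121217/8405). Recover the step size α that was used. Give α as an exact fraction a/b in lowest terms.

F_att = 1·(g−p) = 1·(-8,15) = (-8.0000,15.0000)
o1: d²=1 ≤ ρ²=47; F_rep = 37·(0,-1)/1² = (0.0000,-37.0000)
o2: d²=340 > ρ²=47 → inactive
o3: d²=293 > ρ²=47 → inactive
o4: d²=41 ≤ ρ²=47; F_rep = 37·(4,-5)/41² = (0.0880,-0.1101)
F = F_att + ΣF_rep = (-7.9120,-22.1101)
Δp = p'−p = (-1.5824,-4.4220); α = Δx/Fx = (-2660/1681) / (-13300/1681) = 1/5
check: Δy/Fy = (-37167/8405) / (-37167/1681) = 1/5 ✓

α = 1/5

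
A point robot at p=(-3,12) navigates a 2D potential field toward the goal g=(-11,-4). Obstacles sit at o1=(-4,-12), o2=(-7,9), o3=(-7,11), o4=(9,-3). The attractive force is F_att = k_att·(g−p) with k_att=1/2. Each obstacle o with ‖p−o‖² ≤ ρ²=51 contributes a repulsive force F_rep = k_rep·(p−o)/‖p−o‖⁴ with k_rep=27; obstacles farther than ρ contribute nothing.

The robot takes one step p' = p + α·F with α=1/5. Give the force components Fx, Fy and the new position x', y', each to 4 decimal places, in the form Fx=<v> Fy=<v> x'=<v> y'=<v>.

Fx=-3.4535 Fy=-7.7770 x'=-3.6907 y'=10.4446

F_att = 1/2·(g−p) = 1/2·(-8,-16) = (-4.0000,-8.0000)
o1: d²=577 > ρ²=51 → inactive
o2: d²=25 ≤ ρ²=51; F_rep = 27·(4,3)/25² = (0.1728,0.1296)
o3: d²=17 ≤ ρ²=51; F_rep = 27·(4,1)/17² = (0.3737,0.0934)
o4: d²=369 > ρ²=51 → inactive
F = F_att + ΣF_rep = (-3.4535,-7.7770)
p' = p + 1/5·F = (-3.6907,10.4446)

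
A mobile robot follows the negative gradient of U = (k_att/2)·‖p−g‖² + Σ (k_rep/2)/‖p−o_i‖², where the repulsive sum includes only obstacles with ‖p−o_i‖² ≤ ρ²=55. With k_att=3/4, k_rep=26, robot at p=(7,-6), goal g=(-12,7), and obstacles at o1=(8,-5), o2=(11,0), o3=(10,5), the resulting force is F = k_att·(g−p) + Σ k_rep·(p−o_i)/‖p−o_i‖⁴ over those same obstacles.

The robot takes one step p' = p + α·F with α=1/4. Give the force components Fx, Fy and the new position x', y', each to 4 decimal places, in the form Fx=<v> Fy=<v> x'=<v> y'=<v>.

F_att = 3/4·(g−p) = 3/4·(-19,13) = (-14.2500,9.7500)
o1: d²=2 ≤ ρ²=55; F_rep = 26·(-1,-1)/2² = (-6.5000,-6.5000)
o2: d²=52 ≤ ρ²=55; F_rep = 26·(-4,-6)/52² = (-0.0385,-0.0577)
o3: d²=130 > ρ²=55 → inactive
F = F_att + ΣF_rep = (-20.7885,3.1923)
p' = p + 1/4·F = (1.8029,-5.2019)

Fx=-20.7885 Fy=3.1923 x'=1.8029 y'=-5.2019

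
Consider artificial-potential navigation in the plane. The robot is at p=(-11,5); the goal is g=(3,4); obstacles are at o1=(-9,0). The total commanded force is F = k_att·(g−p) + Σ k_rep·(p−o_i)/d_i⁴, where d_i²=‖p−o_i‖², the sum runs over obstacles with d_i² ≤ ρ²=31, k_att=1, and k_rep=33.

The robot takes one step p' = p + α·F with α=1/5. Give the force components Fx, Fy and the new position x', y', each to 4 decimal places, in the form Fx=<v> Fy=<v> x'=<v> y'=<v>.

Fx=13.9215 Fy=-0.8038 x'=-8.2157 y'=4.8392

F_att = 1·(g−p) = 1·(14,-1) = (14.0000,-1.0000)
o1: d²=29 ≤ ρ²=31; F_rep = 33·(-2,5)/29² = (-0.0785,0.1962)
F = F_att + ΣF_rep = (13.9215,-0.8038)
p' = p + 1/5·F = (-8.2157,4.8392)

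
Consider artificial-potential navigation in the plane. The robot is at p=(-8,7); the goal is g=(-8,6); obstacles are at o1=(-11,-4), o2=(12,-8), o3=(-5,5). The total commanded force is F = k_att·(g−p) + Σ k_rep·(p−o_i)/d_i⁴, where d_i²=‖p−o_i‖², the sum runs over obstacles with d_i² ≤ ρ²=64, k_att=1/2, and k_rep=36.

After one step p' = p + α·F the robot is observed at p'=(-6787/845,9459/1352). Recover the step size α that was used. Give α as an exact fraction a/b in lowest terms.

α = 1/20

F_att = 1/2·(g−p) = 1/2·(0,-1) = (0.0000,-0.5000)
o1: d²=130 > ρ²=64 → inactive
o2: d²=625 > ρ²=64 → inactive
o3: d²=13 ≤ ρ²=64; F_rep = 36·(-3,2)/13² = (-0.6391,0.4260)
F = F_att + ΣF_rep = (-0.6391,-0.0740)
Δp = p'−p = (-0.0320,-0.0037); α = Δx/Fx = (-27/845) / (-108/169) = 1/20
check: Δy/Fy = (-5/1352) / (-25/338) = 1/20 ✓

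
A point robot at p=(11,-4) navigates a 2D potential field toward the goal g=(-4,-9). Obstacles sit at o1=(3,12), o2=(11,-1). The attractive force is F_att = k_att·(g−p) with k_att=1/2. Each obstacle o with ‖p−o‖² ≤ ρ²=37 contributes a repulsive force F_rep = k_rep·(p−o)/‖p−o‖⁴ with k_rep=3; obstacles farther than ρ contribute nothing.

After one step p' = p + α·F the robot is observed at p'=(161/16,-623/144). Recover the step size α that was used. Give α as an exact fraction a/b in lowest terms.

F_att = 1/2·(g−p) = 1/2·(-15,-5) = (-7.5000,-2.5000)
o1: d²=320 > ρ²=37 → inactive
o2: d²=9 ≤ ρ²=37; F_rep = 3·(0,-3)/9² = (0.0000,-0.1111)
F = F_att + ΣF_rep = (-7.5000,-2.6111)
Δp = p'−p = (-0.9375,-0.3264); α = Δx/Fx = (-15/16) / (-15/2) = 1/8
check: Δy/Fy = (-47/144) / (-47/18) = 1/8 ✓

α = 1/8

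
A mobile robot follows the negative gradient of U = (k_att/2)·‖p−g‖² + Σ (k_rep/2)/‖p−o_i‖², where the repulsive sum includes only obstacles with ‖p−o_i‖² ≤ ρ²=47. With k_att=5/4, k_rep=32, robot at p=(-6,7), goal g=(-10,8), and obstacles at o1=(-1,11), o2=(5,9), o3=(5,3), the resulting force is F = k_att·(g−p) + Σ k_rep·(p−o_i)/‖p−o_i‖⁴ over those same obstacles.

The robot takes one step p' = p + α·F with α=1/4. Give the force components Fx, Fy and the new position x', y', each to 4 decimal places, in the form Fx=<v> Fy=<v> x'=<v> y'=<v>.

F_att = 5/4·(g−p) = 5/4·(-4,1) = (-5.0000,1.2500)
o1: d²=41 ≤ ρ²=47; F_rep = 32·(-5,-4)/41² = (-0.0952,-0.0761)
o2: d²=125 > ρ²=47 → inactive
o3: d²=137 > ρ²=47 → inactive
F = F_att + ΣF_rep = (-5.0952,1.1739)
p' = p + 1/4·F = (-7.2738,7.2935)

Fx=-5.0952 Fy=1.1739 x'=-7.2738 y'=7.2935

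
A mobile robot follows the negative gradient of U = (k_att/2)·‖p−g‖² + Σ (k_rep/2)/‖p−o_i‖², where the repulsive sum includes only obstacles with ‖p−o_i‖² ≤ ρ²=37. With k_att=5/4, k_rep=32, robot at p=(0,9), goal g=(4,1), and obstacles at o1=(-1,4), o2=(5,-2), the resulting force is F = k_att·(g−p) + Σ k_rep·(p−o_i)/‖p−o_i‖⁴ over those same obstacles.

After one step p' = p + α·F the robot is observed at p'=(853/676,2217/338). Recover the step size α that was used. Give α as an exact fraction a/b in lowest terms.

α = 1/4

F_att = 5/4·(g−p) = 5/4·(4,-8) = (5.0000,-10.0000)
o1: d²=26 ≤ ρ²=37; F_rep = 32·(1,5)/26² = (0.0473,0.2367)
o2: d²=146 > ρ²=37 → inactive
F = F_att + ΣF_rep = (5.0473,-9.7633)
Δp = p'−p = (1.2618,-2.4408); α = Δx/Fx = (853/676) / (853/169) = 1/4
check: Δy/Fy = (-825/338) / (-1650/169) = 1/4 ✓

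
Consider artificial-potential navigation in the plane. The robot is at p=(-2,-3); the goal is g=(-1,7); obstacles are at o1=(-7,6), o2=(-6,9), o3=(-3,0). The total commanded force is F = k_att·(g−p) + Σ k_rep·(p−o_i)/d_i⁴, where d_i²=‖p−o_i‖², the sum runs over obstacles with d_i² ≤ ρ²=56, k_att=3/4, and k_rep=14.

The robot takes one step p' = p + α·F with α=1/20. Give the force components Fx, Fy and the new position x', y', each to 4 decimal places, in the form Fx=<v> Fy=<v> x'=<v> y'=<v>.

F_att = 3/4·(g−p) = 3/4·(1,10) = (0.7500,7.5000)
o1: d²=106 > ρ²=56 → inactive
o2: d²=160 > ρ²=56 → inactive
o3: d²=10 ≤ ρ²=56; F_rep = 14·(1,-3)/10² = (0.1400,-0.4200)
F = F_att + ΣF_rep = (0.8900,7.0800)
p' = p + 1/20·F = (-1.9555,-2.6460)

Fx=0.8900 Fy=7.0800 x'=-1.9555 y'=-2.6460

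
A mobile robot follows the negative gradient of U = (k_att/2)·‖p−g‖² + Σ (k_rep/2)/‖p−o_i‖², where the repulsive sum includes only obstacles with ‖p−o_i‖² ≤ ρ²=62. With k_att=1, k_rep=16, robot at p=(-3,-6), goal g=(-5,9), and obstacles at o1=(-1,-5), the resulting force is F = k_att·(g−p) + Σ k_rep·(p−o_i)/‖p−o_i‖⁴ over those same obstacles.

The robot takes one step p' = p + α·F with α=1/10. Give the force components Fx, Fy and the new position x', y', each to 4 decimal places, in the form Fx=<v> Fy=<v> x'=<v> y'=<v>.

Fx=-3.2800 Fy=14.3600 x'=-3.3280 y'=-4.5640

F_att = 1·(g−p) = 1·(-2,15) = (-2.0000,15.0000)
o1: d²=5 ≤ ρ²=62; F_rep = 16·(-2,-1)/5² = (-1.2800,-0.6400)
F = F_att + ΣF_rep = (-3.2800,14.3600)
p' = p + 1/10·F = (-3.3280,-4.5640)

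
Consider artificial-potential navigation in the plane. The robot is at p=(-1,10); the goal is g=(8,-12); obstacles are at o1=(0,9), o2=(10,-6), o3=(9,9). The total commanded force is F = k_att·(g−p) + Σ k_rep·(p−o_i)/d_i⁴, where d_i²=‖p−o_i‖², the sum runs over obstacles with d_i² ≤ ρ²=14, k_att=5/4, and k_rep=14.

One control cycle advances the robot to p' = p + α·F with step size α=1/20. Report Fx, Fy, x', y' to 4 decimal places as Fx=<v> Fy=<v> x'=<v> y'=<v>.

F_att = 5/4·(g−p) = 5/4·(9,-22) = (11.2500,-27.5000)
o1: d²=2 ≤ ρ²=14; F_rep = 14·(-1,1)/2² = (-3.5000,3.5000)
o2: d²=377 > ρ²=14 → inactive
o3: d²=101 > ρ²=14 → inactive
F = F_att + ΣF_rep = (7.7500,-24.0000)
p' = p + 1/20·F = (-0.6125,8.8000)

Fx=7.7500 Fy=-24.0000 x'=-0.6125 y'=8.8000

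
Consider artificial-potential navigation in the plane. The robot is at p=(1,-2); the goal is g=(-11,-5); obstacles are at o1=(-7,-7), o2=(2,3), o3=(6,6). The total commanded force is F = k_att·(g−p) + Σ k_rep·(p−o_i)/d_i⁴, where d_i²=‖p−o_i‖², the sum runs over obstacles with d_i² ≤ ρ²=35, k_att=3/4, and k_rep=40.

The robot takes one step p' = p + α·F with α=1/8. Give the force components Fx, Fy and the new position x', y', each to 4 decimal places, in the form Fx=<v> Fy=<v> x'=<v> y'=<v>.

F_att = 3/4·(g−p) = 3/4·(-12,-3) = (-9.0000,-2.2500)
o1: d²=89 > ρ²=35 → inactive
o2: d²=26 ≤ ρ²=35; F_rep = 40·(-1,-5)/26² = (-0.0592,-0.2959)
o3: d²=89 > ρ²=35 → inactive
F = F_att + ΣF_rep = (-9.0592,-2.5459)
p' = p + 1/8·F = (-0.1324,-2.3182)

Fx=-9.0592 Fy=-2.5459 x'=-0.1324 y'=-2.3182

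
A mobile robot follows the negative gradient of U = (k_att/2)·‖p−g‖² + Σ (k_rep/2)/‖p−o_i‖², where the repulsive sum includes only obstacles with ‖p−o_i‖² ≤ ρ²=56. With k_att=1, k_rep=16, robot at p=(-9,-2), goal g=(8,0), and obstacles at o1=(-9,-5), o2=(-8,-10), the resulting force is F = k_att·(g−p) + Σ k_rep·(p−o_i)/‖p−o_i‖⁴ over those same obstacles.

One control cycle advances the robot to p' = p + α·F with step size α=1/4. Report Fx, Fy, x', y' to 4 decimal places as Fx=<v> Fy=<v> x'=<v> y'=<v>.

F_att = 1·(g−p) = 1·(17,2) = (17.0000,2.0000)
o1: d²=9 ≤ ρ²=56; F_rep = 16·(0,3)/9² = (0.0000,0.5926)
o2: d²=65 > ρ²=56 → inactive
F = F_att + ΣF_rep = (17.0000,2.5926)
p' = p + 1/4·F = (-4.7500,-1.3519)

Fx=17.0000 Fy=2.5926 x'=-4.7500 y'=-1.3519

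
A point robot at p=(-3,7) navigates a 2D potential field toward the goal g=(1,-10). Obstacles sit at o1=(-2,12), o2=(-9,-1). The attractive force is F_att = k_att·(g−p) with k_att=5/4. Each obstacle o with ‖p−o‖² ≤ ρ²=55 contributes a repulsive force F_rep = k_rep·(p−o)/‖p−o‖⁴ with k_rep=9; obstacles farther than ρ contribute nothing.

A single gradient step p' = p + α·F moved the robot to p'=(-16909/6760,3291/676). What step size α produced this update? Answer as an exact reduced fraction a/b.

α = 1/10

F_att = 5/4·(g−p) = 5/4·(4,-17) = (5.0000,-21.2500)
o1: d²=26 ≤ ρ²=55; F_rep = 9·(-1,-5)/26² = (-0.0133,-0.0666)
o2: d²=100 > ρ²=55 → inactive
F = F_att + ΣF_rep = (4.9867,-21.3166)
Δp = p'−p = (0.4987,-2.1317); α = Δx/Fx = (3371/6760) / (3371/676) = 1/10
check: Δy/Fy = (-1441/676) / (-7205/338) = 1/10 ✓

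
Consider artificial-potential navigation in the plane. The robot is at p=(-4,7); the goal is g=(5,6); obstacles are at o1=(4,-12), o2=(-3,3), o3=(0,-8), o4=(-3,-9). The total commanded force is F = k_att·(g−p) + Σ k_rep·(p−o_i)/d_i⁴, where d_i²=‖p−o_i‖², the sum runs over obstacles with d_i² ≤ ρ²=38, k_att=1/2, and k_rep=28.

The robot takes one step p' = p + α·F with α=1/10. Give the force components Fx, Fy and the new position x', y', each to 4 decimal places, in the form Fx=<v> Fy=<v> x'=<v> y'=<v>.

Fx=4.4031 Fy=-0.1125 x'=-3.5597 y'=6.9888

F_att = 1/2·(g−p) = 1/2·(9,-1) = (4.5000,-0.5000)
o1: d²=425 > ρ²=38 → inactive
o2: d²=17 ≤ ρ²=38; F_rep = 28·(-1,4)/17² = (-0.0969,0.3875)
o3: d²=241 > ρ²=38 → inactive
o4: d²=257 > ρ²=38 → inactive
F = F_att + ΣF_rep = (4.4031,-0.1125)
p' = p + 1/10·F = (-3.5597,6.9888)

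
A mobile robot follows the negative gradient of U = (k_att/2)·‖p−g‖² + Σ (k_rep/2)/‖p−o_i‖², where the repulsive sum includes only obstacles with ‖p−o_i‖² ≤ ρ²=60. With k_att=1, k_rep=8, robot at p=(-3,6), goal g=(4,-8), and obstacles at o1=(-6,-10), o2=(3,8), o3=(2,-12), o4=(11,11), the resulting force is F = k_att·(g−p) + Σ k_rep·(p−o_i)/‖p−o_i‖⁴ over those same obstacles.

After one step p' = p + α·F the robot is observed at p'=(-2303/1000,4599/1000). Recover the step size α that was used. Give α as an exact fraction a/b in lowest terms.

F_att = 1·(g−p) = 1·(7,-14) = (7.0000,-14.0000)
o1: d²=265 > ρ²=60 → inactive
o2: d²=40 ≤ ρ²=60; F_rep = 8·(-6,-2)/40² = (-0.0300,-0.0100)
o3: d²=349 > ρ²=60 → inactive
o4: d²=221 > ρ²=60 → inactive
F = F_att + ΣF_rep = (6.9700,-14.0100)
Δp = p'−p = (0.6970,-1.4010); α = Δx/Fx = (697/1000) / (697/100) = 1/10
check: Δy/Fy = (-1401/1000) / (-1401/100) = 1/10 ✓

α = 1/10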